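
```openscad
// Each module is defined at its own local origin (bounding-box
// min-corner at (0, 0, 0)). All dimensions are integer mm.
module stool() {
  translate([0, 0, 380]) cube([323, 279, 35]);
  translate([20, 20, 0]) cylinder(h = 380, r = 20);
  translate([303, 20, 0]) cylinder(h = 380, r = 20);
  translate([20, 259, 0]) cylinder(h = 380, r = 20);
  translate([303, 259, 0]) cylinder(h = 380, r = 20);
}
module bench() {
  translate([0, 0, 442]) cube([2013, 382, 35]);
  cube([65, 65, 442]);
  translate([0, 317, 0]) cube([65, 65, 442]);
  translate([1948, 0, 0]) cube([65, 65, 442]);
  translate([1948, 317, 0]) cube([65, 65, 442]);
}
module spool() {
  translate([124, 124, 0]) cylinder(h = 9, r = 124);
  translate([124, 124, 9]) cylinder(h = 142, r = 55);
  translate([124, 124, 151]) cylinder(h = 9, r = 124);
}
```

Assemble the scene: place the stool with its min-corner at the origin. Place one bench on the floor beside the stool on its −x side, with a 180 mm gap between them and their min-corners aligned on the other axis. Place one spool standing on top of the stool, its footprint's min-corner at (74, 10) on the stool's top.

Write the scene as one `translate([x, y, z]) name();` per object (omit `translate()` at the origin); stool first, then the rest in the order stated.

stool();
translate([-2193, 0, 0]) bench();
translate([74, 10, 415]) spool();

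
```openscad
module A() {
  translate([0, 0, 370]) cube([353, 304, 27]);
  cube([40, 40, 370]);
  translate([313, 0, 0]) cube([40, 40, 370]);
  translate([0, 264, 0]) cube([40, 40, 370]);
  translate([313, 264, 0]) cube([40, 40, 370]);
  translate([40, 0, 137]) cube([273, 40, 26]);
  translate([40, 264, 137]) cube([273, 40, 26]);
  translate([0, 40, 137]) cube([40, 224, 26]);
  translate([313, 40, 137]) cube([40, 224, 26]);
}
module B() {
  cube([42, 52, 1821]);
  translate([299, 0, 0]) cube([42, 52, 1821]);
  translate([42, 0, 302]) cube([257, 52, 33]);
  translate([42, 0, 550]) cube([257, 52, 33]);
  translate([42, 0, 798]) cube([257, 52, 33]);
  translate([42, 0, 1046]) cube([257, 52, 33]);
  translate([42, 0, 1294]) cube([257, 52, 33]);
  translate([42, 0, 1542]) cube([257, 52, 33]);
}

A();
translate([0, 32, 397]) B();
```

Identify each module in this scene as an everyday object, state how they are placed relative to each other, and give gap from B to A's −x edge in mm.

A is a stool. B is a ladder. The ladder is on top of the stool. The gap from the ladder to the stool's −x edge is 0 mm.

The ladder's min-x is at 0; the stool's min-x is 0; gap = 0 mm.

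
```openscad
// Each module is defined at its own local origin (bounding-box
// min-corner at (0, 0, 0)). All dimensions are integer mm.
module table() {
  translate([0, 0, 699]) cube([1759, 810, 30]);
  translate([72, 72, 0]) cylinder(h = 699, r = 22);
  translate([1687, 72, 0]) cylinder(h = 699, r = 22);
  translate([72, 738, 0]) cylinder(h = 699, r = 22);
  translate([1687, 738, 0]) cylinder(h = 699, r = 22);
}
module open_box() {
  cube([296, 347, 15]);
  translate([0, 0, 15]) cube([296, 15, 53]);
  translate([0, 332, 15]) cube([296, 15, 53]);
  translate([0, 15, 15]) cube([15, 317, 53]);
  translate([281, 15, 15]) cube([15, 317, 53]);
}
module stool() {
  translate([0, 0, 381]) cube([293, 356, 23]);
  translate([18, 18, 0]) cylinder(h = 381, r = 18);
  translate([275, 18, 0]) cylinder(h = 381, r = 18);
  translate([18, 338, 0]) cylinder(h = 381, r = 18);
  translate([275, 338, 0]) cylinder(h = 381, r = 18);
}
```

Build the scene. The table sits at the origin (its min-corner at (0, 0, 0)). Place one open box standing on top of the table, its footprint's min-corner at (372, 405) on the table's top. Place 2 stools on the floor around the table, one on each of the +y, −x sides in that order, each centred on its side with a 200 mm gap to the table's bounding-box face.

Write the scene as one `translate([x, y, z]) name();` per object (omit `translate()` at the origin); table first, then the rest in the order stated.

table();
translate([372, 405, 729]) open_box();
translate([733, 1010, 0]) stool();
translate([-493, 227, 0]) stool();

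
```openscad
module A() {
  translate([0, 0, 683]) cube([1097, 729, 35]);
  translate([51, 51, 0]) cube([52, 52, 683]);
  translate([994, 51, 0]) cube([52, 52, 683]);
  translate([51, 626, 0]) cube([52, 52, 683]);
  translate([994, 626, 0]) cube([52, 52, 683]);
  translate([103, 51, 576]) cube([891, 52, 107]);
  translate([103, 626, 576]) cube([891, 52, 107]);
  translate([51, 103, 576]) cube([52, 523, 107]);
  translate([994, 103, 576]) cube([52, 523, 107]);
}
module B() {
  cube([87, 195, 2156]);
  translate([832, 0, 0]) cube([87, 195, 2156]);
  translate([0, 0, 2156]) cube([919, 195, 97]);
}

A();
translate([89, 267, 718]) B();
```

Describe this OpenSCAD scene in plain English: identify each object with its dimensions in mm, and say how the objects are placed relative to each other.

A is a rectangular dining table. The top is 1097×729×35 mm with its upper surface at z = 718 mm. It stands on four 52×52 mm square legs, each inset 51 mm from the nearest pair of top edges, running from the floor to the underside of the top. Four apron rails, 52 mm thick and 107 mm tall, run between adjacent legs with their top edges flush with the underside of the top and their outer faces flush with the legs' outer faces.

B is a door frame. The clear opening is 745 mm wide and 2156 mm high. Two 87 mm wide jambs, 195 mm deep, stand either side of the opening from the floor to the top of the opening. A 97 mm thick head sits across the top of both jambs, spanning the full outside width of the frame.

The door frame is on top of the table, centred.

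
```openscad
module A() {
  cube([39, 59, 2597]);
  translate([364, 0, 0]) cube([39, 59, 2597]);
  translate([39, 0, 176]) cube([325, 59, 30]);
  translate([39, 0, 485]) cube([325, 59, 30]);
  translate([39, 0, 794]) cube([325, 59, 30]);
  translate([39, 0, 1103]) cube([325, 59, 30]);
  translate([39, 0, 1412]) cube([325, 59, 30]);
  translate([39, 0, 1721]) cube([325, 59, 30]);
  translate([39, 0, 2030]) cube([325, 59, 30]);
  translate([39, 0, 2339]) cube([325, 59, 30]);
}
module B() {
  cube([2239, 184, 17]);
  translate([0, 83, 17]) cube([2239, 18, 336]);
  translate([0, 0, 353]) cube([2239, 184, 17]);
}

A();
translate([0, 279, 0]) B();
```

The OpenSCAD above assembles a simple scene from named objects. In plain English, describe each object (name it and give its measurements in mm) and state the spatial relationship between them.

A is a wooden ladder with two side rails of 39×59 mm section and 2597 mm height, set 403 mm apart overall. Between them run 8 rectangular rungs (59 mm deep, 30 mm thick), front faces flush with the rails' −y face. The bottom of the first rung is 176 mm above the floor and each subsequent rung is 309 mm higher than the one below.

B is an I-beam lying along x, 2239 mm long. Overall section height 370 mm. Two flanges 184 mm wide (y) and 17 mm thick, one on the floor and one at the top; a web 18 mm thick runs between them, centred on the flange width.

The I-beam is on the floor beside the ladder on its +y side.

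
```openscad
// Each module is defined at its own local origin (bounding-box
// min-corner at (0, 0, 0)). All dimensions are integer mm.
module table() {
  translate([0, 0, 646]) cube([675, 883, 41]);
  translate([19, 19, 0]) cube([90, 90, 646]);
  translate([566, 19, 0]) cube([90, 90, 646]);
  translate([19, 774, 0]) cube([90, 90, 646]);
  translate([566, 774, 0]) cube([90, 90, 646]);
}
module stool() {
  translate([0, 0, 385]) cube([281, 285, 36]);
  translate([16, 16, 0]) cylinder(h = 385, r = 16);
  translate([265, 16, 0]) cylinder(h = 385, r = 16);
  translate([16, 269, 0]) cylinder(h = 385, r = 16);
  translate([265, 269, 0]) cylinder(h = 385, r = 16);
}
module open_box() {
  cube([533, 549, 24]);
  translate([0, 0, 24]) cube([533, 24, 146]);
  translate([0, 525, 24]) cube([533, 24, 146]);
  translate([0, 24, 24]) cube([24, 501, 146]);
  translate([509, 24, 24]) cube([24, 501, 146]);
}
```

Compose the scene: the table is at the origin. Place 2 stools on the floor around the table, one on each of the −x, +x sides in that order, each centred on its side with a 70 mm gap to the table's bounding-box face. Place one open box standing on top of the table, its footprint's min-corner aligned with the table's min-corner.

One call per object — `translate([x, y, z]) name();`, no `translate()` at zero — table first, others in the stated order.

table();
translate([-351, 299, 0]) stool();
translate([745, 299, 0]) stool();
translate([0, 0, 687]) open_box();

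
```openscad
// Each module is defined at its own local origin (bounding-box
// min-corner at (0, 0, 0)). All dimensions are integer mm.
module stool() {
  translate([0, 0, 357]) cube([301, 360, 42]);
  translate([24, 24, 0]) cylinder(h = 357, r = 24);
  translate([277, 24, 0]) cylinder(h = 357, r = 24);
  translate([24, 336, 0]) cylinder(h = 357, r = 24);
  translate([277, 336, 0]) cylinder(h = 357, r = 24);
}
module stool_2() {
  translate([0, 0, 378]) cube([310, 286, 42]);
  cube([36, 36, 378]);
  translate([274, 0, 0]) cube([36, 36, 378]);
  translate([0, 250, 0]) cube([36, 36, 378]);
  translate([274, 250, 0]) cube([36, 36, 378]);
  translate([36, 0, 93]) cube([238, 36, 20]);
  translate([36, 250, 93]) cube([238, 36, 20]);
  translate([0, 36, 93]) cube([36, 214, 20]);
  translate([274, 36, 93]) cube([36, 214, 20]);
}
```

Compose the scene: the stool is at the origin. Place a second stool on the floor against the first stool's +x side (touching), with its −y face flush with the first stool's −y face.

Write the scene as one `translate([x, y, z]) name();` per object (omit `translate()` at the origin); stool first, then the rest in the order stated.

stool();
translate([301, 0, 0]) stool_2();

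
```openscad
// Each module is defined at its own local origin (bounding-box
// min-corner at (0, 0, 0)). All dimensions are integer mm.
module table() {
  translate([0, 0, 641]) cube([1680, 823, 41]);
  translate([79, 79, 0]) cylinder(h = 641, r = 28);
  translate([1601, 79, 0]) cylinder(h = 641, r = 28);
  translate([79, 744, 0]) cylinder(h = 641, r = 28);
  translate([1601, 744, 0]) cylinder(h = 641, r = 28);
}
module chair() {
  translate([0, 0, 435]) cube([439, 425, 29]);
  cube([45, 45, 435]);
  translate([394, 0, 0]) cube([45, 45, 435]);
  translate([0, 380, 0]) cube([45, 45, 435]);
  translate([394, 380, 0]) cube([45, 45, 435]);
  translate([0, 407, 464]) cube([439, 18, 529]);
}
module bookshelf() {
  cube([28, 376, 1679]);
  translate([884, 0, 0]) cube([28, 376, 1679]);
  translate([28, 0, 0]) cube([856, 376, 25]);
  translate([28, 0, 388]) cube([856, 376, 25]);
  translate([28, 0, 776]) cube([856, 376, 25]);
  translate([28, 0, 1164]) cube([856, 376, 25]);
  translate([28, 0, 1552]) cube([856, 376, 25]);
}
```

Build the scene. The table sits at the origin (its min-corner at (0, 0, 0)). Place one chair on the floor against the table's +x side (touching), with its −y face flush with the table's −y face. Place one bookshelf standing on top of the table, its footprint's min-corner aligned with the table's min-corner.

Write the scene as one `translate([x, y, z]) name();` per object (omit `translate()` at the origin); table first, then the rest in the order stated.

table();
translate([1680, 0, 0]) chair();
translate([0, 0, 682]) bookshelf();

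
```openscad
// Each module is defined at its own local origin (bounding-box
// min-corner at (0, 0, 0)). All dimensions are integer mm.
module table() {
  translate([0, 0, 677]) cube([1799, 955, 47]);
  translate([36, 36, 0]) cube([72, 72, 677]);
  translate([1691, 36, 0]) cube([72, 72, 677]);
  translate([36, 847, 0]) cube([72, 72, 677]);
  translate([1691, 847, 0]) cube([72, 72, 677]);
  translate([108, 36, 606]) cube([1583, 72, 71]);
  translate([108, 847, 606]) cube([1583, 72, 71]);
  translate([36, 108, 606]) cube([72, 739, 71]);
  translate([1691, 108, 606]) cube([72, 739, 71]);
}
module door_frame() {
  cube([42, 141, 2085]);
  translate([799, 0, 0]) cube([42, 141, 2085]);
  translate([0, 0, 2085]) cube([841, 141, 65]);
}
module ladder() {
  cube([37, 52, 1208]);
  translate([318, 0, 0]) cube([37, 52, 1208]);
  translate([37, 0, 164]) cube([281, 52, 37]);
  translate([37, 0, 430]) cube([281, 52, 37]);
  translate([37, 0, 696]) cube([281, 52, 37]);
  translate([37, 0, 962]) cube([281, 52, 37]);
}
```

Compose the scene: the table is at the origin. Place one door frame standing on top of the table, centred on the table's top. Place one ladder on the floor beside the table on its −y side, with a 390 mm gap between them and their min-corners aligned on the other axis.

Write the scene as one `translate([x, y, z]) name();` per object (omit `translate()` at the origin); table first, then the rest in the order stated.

table();
translate([479, 407, 724]) door_frame();
translate([0, -442, 0]) ladder();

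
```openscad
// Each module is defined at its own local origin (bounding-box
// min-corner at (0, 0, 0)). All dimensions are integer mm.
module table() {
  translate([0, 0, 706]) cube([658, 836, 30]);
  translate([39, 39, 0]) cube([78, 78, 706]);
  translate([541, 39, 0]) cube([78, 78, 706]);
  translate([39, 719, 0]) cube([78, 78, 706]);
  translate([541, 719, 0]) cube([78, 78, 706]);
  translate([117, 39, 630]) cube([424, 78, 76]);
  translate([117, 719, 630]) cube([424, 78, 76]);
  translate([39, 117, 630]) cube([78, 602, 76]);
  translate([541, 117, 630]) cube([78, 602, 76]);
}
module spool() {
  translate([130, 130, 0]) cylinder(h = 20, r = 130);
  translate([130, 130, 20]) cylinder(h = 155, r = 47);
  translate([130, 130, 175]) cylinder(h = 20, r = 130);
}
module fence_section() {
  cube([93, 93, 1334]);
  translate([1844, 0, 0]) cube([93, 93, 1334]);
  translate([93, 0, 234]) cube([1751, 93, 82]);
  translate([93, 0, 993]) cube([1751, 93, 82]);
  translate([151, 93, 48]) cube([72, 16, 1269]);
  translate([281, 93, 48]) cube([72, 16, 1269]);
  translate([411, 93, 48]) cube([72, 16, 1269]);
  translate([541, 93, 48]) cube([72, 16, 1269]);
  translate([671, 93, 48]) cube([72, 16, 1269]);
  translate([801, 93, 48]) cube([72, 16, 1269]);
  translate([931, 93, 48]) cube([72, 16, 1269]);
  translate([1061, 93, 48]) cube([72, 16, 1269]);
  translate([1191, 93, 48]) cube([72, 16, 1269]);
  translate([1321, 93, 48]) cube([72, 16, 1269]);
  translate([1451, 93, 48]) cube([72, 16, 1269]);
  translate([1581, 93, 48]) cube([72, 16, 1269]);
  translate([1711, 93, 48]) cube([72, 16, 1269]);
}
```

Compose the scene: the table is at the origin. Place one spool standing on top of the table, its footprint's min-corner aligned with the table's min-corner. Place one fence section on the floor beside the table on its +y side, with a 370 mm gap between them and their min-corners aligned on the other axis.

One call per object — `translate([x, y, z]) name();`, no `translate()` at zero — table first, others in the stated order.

table();
translate([0, 0, 736]) spool();
translate([0, 1206, 0]) fence_section();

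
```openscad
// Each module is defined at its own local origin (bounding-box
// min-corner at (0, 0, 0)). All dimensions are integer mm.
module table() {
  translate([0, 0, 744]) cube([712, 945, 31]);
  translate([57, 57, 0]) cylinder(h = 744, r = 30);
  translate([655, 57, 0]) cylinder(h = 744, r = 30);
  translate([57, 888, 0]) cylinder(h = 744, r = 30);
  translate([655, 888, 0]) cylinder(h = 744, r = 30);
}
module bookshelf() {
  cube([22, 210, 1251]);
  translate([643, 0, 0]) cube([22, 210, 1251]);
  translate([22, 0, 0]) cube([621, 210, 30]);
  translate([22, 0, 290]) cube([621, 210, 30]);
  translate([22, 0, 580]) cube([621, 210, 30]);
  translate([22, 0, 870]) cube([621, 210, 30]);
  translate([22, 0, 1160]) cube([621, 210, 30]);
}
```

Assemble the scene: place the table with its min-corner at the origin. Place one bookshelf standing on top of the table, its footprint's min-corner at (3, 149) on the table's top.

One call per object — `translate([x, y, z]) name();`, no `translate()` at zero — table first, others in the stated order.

table();
translate([3, 149, 775]) bookshelf();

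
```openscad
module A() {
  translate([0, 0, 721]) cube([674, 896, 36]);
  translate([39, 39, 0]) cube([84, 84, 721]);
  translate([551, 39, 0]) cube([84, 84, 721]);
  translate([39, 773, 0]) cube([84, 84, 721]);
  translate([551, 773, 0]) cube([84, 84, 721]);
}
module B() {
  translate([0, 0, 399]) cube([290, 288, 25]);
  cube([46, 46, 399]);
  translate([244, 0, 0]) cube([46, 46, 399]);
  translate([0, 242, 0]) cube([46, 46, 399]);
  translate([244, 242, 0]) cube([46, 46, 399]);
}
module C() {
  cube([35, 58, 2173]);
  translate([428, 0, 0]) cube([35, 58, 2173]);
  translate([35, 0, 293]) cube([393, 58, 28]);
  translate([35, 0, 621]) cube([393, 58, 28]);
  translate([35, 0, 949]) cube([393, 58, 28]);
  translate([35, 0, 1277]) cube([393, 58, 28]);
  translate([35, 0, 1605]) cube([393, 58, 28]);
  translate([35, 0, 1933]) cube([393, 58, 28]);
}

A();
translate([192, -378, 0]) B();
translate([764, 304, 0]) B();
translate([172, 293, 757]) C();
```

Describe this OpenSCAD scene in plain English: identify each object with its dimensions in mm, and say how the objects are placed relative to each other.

A is a table: top 674 mm (x) × 896 mm (y), 36 mm thick, upper face at z = 757 mm, on four 84×84 mm square legs, each inset 39 mm from the nearest pair of top edges, running from z = 0 to the bottom of the top.

B is a four-legged stool. The seat is a 290×288×25 mm slab whose top surface is at z = 424 mm; four square legs, each 46×46 mm in cross-section, run from the floor (z = 0) to the underside of the seat, each flush with a corner of the seat.

C is a wooden ladder with two side rails of 35×58 mm section and 2173 mm height, set 463 mm apart overall. Between them run 6 rectangular rungs (58 mm deep, 28 mm thick), front faces flush with the rails' −y face. The bottom of the first rung is 293 mm above the floor and each subsequent rung is 328 mm higher than the one below.

Two stools sit around the table at the −y, +x sides. The ladder is on top of the table.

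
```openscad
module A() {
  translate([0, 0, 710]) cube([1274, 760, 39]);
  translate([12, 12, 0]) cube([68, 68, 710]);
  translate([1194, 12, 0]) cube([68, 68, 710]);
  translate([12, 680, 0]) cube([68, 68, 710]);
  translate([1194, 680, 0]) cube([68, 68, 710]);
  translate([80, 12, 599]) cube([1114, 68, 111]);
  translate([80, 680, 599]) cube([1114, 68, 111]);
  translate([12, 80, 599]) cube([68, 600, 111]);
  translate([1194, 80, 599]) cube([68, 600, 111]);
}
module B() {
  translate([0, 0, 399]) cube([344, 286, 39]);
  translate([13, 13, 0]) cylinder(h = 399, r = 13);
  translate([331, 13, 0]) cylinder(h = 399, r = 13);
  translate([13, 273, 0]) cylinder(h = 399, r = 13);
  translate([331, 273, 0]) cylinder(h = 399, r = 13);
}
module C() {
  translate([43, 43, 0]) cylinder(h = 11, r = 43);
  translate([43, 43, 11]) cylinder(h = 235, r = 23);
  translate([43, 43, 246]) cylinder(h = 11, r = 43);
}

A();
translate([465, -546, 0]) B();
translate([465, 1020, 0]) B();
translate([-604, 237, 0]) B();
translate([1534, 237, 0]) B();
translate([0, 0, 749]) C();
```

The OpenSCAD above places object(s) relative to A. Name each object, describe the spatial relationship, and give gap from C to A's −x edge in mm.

A is a table. B is a stool. C is a spool. Four stools sit around the table at the −y, +y, −x, +x sides. The spool is on top of the table. The gap from the spool to the table's −x edge is 0 mm.

The spool's min-x is at 0; the table's min-x is 0; gap = 0 mm.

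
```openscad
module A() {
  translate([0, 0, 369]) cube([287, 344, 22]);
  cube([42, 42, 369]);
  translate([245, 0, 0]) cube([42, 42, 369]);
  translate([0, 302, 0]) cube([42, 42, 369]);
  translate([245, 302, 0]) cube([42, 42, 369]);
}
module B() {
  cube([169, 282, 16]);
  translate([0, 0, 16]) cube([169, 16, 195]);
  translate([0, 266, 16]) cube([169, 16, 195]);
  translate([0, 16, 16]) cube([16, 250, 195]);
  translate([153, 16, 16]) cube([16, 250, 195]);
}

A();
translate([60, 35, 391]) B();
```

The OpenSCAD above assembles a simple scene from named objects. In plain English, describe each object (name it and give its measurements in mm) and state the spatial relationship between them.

A is a simple wooden stool: a rectangular seat 287 mm (x) by 344 mm (y), 22 mm thick, top face at z = 391 mm, on four square legs, each 42×42 mm in cross-section. The legs rest on z = 0, each flush with a corner of the seat.

B is an open-topped rectangular box: outside dimensions 169×282×211 mm, with a uniform wall and base thickness of 16 mm. The base is a full 169×282 slab on the floor; four walls sit on top of the base. The front and back walls (the −y and +y sides) span the full width; the two side walls fit between them.

The open box is on top of the stool.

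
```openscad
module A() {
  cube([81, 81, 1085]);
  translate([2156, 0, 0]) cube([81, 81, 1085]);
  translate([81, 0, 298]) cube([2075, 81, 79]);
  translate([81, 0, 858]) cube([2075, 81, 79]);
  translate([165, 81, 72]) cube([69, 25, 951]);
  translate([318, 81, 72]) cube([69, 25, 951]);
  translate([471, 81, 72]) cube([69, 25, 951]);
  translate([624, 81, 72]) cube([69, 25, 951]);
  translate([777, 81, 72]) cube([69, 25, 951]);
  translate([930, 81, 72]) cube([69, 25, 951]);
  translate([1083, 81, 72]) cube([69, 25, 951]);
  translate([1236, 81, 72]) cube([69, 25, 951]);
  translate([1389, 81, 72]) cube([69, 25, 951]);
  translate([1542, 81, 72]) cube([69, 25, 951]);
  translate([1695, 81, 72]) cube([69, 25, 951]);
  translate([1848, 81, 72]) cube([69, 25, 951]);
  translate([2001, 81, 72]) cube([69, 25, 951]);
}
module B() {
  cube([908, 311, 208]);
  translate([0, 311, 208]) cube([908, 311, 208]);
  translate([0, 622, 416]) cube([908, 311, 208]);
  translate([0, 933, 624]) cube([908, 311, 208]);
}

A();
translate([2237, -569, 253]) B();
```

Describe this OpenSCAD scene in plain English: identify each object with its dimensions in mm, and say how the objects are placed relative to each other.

A is a fence section. Two 81×81 mm posts, 1085 mm tall, stand on the floor with a clear span of 2075 mm between their inner faces. Two horizontal rails of 81×79 mm section span the gap between the posts with their undersides at z = 298 mm and z = 858 mm, flush with the posts' −y face. 13 pickets, each 69 mm wide, 25 mm thick and 951 mm tall, are fixed to the +y face of the rails with their bottoms at z = 72 mm, evenly spaced across the span with equal gaps (rounded down to the nearest mm) at the −x end and between each pair — any rounding remainder accumulates at the +x end.

B is a run of 4 identical solid stair steps. Each tread is 908×311 mm and each step block is 208 mm high. Step 1 rests on the floor; step k is offset from step 1 by (k−1)×311 mm in y and (k−1)×208 mm in z.

The staircase is beside the fence section with their tops flush at z = 1085.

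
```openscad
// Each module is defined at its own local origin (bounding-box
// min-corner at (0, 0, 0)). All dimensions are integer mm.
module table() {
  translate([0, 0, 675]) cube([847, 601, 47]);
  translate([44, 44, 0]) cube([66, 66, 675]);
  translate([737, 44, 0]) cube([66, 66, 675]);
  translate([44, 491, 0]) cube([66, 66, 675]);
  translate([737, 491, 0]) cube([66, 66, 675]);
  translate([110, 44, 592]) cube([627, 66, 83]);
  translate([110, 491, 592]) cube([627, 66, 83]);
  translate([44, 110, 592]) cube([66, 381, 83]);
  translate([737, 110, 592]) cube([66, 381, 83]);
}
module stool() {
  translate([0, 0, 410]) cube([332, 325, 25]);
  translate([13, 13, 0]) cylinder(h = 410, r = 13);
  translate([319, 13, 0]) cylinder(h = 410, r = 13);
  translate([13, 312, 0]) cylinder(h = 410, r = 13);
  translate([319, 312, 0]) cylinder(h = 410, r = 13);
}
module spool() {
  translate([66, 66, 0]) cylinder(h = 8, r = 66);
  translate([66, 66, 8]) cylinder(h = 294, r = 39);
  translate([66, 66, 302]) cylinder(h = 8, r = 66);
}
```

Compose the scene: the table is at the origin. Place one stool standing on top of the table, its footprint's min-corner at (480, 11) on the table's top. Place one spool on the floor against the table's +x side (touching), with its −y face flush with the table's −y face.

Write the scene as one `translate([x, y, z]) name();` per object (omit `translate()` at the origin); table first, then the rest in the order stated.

table();
translate([480, 11, 722]) stool();
translate([847, 0, 0]) spool();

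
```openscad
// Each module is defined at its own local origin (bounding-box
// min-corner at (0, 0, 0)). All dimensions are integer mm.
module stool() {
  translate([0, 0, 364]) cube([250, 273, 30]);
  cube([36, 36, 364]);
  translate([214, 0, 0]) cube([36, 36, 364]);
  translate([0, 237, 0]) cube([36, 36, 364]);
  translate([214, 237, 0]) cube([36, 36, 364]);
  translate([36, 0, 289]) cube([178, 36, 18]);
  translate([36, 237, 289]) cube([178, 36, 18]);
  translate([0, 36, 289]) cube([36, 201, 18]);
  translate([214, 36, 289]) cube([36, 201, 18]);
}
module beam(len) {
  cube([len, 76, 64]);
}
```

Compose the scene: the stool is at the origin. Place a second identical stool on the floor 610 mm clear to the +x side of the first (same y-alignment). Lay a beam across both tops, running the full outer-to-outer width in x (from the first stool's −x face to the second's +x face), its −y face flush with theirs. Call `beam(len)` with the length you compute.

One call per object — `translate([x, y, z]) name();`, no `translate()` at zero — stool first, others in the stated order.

stool();
translate([860, 0, 0]) stool();
translate([0, 0, 394]) beam(1110);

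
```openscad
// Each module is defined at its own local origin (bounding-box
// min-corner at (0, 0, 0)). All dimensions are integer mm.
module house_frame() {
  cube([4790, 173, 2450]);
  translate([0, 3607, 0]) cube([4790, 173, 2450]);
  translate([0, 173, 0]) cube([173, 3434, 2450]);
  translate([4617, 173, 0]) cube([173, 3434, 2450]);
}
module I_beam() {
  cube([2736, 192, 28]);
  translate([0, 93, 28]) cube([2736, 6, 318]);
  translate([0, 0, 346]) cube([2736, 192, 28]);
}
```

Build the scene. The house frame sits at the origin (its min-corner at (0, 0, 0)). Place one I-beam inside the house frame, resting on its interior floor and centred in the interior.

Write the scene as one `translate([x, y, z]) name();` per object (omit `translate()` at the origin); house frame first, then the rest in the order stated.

house_frame();
translate([1027, 1794, 0]) I_beam();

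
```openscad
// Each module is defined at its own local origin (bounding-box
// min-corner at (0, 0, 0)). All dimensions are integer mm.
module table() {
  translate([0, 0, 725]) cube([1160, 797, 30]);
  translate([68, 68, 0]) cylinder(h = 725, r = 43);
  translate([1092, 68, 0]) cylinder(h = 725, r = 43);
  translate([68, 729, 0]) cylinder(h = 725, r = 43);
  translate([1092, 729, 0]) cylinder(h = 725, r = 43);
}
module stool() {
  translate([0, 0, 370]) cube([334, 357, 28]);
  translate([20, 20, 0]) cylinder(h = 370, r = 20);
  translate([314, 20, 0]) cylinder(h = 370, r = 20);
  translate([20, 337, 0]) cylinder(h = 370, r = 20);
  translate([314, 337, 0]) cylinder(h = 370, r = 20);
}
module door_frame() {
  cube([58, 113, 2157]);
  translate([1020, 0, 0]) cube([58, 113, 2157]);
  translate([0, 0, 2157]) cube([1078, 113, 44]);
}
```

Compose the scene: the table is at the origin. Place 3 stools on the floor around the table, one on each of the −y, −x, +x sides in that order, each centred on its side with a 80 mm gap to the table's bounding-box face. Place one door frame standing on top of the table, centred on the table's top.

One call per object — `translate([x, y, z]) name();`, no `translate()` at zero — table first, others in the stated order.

table();
translate([413, -437, 0]) stool();
translate([-414, 220, 0]) stool();
translate([1240, 220, 0]) stool();
translate([41, 342, 755]) door_frame();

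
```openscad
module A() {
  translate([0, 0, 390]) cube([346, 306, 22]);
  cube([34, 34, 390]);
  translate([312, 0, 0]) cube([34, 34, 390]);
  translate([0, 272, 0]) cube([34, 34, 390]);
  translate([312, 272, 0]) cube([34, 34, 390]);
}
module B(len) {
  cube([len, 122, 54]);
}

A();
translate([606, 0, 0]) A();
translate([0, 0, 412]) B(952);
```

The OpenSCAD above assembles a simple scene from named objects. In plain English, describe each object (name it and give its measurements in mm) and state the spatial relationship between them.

A is a four-legged stool. The seat is a 346×306×22 mm slab whose top surface is at z = 412 mm; four square legs, each 34×34 mm in cross-section, run from the floor (z = 0) to the underside of the seat, each flush with a corner of the seat.

B is a rectangular beam 952 mm long (x), 122 mm deep (y), 54 mm thick (z).

The beam spans the tops of two stools placed 260 mm apart, resting at z = 412 mm.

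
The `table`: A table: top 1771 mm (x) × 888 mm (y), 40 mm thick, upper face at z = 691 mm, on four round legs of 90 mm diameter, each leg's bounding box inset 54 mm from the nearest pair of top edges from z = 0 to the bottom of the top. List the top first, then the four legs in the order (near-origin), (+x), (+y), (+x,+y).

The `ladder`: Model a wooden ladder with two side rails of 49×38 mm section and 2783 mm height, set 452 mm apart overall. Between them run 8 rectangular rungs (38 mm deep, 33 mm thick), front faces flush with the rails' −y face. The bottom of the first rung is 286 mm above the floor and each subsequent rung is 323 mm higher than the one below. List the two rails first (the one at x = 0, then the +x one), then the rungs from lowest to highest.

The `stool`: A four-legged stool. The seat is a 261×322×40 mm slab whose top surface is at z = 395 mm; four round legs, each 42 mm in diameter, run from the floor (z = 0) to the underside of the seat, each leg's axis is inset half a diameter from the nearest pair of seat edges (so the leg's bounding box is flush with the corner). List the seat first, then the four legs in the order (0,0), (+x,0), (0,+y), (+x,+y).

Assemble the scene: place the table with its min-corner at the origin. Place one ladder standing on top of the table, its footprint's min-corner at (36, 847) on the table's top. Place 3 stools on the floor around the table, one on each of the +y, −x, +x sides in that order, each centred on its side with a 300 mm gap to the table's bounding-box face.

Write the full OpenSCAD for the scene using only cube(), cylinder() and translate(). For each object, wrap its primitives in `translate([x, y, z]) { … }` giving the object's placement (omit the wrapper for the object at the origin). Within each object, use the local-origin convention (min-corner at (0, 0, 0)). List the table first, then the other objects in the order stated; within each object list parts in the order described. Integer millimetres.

translate([0, 0, 651]) cube([1771, 888, 40]);
translate([99, 99, 0]) cylinder(h = 651, r = 45);
translate([1672, 99, 0]) cylinder(h = 651, r = 45);
translate([99, 789, 0]) cylinder(h = 651, r = 45);
translate([1672, 789, 0]) cylinder(h = 651, r = 45);
translate([36, 847, 691]) {
  cube([49, 38, 2783]);
  translate([403, 0, 0]) cube([49, 38, 2783]);
  translate([49, 0, 286]) cube([354, 38, 33]);
  translate([49, 0, 609]) cube([354, 38, 33]);
  translate([49, 0, 932]) cube([354, 38, 33]);
  translate([49, 0, 1255]) cube([354, 38, 33]);
  translate([49, 0, 1578]) cube([354, 38, 33]);
  translate([49, 0, 1901]) cube([354, 38, 33]);
  translate([49, 0, 2224]) cube([354, 38, 33]);
  translate([49, 0, 2547]) cube([354, 38, 33]);
}
translate([755, 1188, 0]) {
  translate([0, 0, 355]) cube([261, 322, 40]);
  translate([21, 21, 0]) cylinder(h = 355, r = 21);
  translate([240, 21, 0]) cylinder(h = 355, r = 21);
  translate([21, 301, 0]) cylinder(h = 355, r = 21);
  translate([240, 301, 0]) cylinder(h = 355, r = 21);
}
translate([-561, 283, 0]) {
  translate([0, 0, 355]) cube([261, 322, 40]);
  translate([21, 21, 0]) cylinder(h = 355, r = 21);
  translate([240, 21, 0]) cylinder(h = 355, r = 21);
  translate([21, 301, 0]) cylinder(h = 355, r = 21);
  translate([240, 301, 0]) cylinder(h = 355, r = 21);
}
translate([2071, 283, 0]) {
  translate([0, 0, 355]) cube([261, 322, 40]);
  translate([21, 21, 0]) cylinder(h = 355, r = 21);
  translate([240, 21, 0]) cylinder(h = 355, r = 21);
  translate([21, 301, 0]) cylinder(h = 355, r = 21);
  translate([240, 301, 0]) cylinder(h = 355, r = 21);
}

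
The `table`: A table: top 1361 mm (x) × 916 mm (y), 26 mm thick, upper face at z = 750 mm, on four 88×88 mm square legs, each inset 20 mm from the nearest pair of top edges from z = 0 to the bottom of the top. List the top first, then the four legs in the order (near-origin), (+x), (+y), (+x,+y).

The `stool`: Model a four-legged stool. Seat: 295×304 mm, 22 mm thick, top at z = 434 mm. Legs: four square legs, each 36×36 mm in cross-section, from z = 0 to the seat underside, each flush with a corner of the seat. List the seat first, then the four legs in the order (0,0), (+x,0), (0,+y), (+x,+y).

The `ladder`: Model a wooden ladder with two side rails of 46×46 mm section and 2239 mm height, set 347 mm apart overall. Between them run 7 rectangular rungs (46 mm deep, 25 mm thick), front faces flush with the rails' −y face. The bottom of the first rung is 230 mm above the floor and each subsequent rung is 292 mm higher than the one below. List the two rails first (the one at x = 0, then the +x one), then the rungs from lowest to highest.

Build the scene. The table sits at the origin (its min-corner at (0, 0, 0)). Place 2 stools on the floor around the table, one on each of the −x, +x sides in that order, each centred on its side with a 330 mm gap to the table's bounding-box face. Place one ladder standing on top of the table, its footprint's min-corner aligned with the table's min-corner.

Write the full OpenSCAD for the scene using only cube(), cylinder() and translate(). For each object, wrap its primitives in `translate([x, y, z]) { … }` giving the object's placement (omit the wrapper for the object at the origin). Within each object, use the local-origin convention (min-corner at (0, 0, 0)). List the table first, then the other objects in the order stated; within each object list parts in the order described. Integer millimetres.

translate([0, 0, 724]) cube([1361, 916, 26]);
translate([20, 20, 0]) cube([88, 88, 724]);
translate([1253, 20, 0]) cube([88, 88, 724]);
translate([20, 808, 0]) cube([88, 88, 724]);
translate([1253, 808, 0]) cube([88, 88, 724]);
translate([-625, 306, 0]) {
  translate([0, 0, 412]) cube([295, 304, 22]);
  cube([36, 36, 412]);
  translate([259, 0, 0]) cube([36, 36, 412]);
  translate([0, 268, 0]) cube([36, 36, 412]);
  translate([259, 268, 0]) cube([36, 36, 412]);
}
translate([1691, 306, 0]) {
  translate([0, 0, 412]) cube([295, 304, 22]);
  cube([36, 36, 412]);
  translate([259, 0, 0]) cube([36, 36, 412]);
  translate([0, 268, 0]) cube([36, 36, 412]);
  translate([259, 268, 0]) cube([36, 36, 412]);
}
translate([0, 0, 750]) {
  cube([46, 46, 2239]);
  translate([301, 0, 0]) cube([46, 46, 2239]);
  translate([46, 0, 230]) cube([255, 46, 25]);
  translate([46, 0, 522]) cube([255, 46, 25]);
  translate([46, 0, 814]) cube([255, 46, 25]);
  translate([46, 0, 1106]) cube([255, 46, 25]);
  translate([46, 0, 1398]) cube([255, 46, 25]);
  translate([46, 0, 1690]) cube([255, 46, 25]);
  translate([46, 0, 1982]) cube([255, 46, 25]);
}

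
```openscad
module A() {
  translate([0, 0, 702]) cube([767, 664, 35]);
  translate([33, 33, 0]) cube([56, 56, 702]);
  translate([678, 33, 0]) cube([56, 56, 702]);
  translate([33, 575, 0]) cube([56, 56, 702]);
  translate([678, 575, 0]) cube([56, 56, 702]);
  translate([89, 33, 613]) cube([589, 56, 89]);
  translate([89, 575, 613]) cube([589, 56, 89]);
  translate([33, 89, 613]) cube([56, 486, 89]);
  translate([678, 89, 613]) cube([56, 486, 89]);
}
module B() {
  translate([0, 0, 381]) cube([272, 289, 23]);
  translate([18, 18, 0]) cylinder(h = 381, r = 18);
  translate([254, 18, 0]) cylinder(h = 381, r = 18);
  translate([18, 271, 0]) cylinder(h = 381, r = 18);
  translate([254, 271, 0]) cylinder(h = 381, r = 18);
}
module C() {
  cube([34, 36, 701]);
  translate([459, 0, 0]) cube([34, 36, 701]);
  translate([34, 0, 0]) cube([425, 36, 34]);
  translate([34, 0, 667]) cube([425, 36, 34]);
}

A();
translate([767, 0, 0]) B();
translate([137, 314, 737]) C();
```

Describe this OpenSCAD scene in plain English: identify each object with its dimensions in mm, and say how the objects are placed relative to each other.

A is a rectangular dining table. The top is 767×664×35 mm with its upper surface at z = 737 mm. It stands on four 56×56 mm square legs, each inset 33 mm from the nearest pair of top edges, running from the floor to the underside of the top. Four apron rails, 56 mm thick and 89 mm tall, run between adjacent legs with their top edges flush with the underside of the top and their outer faces flush with the legs' outer faces.

B is a simple wooden stool: a rectangular seat 272 mm (x) by 289 mm (y), 23 mm thick, top face at z = 404 mm, on four round legs, each 36 mm in diameter. The legs rest on z = 0, each leg's axis is inset half a diameter from the nearest pair of seat edges (so the leg's bounding box is flush with the corner).

C is a picture frame with a 425×633 mm rectangular opening (x by z) and a uniform 34 mm border on every side. Frame depth is 36 mm along y. It is built from two vertical stiles running the full outside height and two horizontal rails spanning the gap between the stiles.

The stool is against the table's +x side, with their −y faces flush. The picture frame is on top of the table, centred.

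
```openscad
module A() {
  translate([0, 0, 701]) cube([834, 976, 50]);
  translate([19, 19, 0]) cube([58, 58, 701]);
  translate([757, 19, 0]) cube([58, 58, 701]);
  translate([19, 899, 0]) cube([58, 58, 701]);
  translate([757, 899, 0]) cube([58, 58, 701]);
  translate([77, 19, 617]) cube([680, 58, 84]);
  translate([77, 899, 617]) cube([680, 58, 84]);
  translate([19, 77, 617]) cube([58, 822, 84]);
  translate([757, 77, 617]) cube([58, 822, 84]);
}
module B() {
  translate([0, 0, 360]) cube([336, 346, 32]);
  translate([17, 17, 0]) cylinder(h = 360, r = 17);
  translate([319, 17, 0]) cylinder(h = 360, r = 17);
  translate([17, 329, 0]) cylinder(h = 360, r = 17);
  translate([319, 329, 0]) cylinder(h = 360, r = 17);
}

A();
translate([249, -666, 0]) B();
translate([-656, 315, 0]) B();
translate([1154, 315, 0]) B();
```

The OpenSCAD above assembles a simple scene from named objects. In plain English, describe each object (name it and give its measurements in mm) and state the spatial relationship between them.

A is a table: top 834 mm (x) × 976 mm (y), 50 mm thick, upper face at z = 751 mm, on four 58×58 mm square legs, each inset 19 mm from the nearest pair of top edges, running from z = 0 to the bottom of the top. Four apron rails, 58 mm thick and 84 mm tall, run between adjacent legs with their top edges flush with the underside of the top and their outer faces flush with the legs' outer faces.

B is a four-legged stool. The seat is 336×346 mm, 32 mm thick, top at z = 392 mm. It stands on four round legs, each 34 mm in diameter, from z = 0 to the seat underside, each leg's axis is inset half a diameter from the nearest pair of seat edges (so the leg's bounding box is flush with the corner).

Three stools sit around the table at the −y, −x, +x sides.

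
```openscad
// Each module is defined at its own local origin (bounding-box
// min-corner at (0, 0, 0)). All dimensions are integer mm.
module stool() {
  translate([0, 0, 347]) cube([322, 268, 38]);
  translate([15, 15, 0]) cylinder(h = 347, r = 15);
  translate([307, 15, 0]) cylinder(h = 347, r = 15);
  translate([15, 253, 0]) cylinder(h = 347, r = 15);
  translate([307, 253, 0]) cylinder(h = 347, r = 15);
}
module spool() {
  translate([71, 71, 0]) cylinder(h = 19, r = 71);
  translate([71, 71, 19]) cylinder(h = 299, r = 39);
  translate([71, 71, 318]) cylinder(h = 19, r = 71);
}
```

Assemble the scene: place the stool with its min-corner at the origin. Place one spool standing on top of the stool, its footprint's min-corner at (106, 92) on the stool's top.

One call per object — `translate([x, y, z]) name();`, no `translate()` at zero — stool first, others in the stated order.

stool();
translate([106, 92, 385]) spool();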